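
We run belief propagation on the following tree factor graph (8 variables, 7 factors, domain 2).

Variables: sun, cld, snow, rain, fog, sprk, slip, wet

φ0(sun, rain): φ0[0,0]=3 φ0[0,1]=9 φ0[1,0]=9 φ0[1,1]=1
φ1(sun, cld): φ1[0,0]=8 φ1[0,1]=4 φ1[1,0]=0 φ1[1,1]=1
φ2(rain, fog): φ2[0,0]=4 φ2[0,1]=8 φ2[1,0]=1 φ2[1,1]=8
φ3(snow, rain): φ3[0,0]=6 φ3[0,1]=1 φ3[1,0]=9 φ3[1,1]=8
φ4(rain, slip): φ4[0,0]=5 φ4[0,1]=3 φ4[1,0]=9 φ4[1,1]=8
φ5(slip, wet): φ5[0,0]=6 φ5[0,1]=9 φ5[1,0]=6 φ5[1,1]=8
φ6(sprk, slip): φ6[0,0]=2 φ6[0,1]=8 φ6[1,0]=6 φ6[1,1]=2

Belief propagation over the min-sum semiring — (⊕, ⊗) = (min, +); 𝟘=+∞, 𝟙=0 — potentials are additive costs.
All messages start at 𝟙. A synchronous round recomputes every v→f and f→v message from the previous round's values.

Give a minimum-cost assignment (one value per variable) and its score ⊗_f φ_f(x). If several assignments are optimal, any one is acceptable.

assignment: (sun=1, cld=0, snow=0, rain=1, fog=0, sprk=1, slip=1, wet=0); score = 19

init: all messages = 𝟙 over 2 values
r1 m[φ0→sun] = [3, 1]
r1 m[φ0→rain] = [3, 1]
r1 m[φ1→sun] = [4, 0]
r1 m[φ1→cld] = [0, 1]
r1 m[φ2→rain] = [4, 1]
r1 m[φ2→fog] = [1, 8]
r1 m[φ3→snow] = [1, 8]
r1 m[φ3→rain] = [6, 1]
r1 m[φ4→rain] = [3, 8]
r1 m[φ4→slip] = [5, 3]
r1 m[φ5→slip] = [6, 6]
r1 m[φ5→wet] = [6, 8]
r1 m[φ6→sprk] = [2, 2]
r1 m[φ6→slip] = [2, 2]
r1 m[sun→φ0] = [0, 0]
r1 m[sun→φ1] = [0, 0]
r1 m[cld→φ1] = [0, 0]
r1 m[snow→φ3] = [0, 0]
r1 m[rain→φ0] = [0, 0]
r1 m[rain→φ2] = [0, 0]
r1 m[rain→φ3] = [0, 0]
r1 m[rain→φ4] = [0, 0]
r1 m[fog→φ2] = [0, 0]
r1 m[sprk→φ6] = [0, 0]
r1 m[slip→φ4] = [0, 0]
r1 m[slip→φ5] = [0, 0]
r1 m[slip→φ6] = [0, 0]
r1 m[wet→φ5] = [0, 0]
r2 m[φ0→sun] = [3, 1]
r2 m[φ0→rain] = [3, 1]
r2 m[φ1→sun] = [4, 0]
r2 m[φ1→cld] = [0, 1]
r2 m[φ2→rain] = [4, 1]
r2 m[φ2→fog] = [1, 8]
r2 m[φ3→snow] = [1, 8]
r2 m[φ3→rain] = [6, 1]
r2 m[φ4→rain] = [3, 8]
r2 m[φ4→slip] = [5, 3]
r2 m[φ5→slip] = [6, 6]
r2 m[φ5→wet] = [6, 8]
r2 m[φ6→sprk] = [2, 2]
r2 m[φ6→slip] = [2, 2]
r2 m[sun→φ0] = [4, 0]
r2 m[sun→φ1] = [3, 1]
r2 m[cld→φ1] = [0, 0]
r2 m[snow→φ3] = [0, 0]
r2 m[rain→φ0] = [13, 10]
r2 m[rain→φ2] = [12, 10]
r2 m[rain→φ3] = [10, 10]
r2 m[rain→φ4] = [13, 3]
r2 m[fog→φ2] = [0, 0]
r2 m[sprk→φ6] = [0, 0]
r2 m[slip→φ4] = [8, 8]
r2 m[slip→φ5] = [7, 5]
r2 m[slip→φ6] = [11, 9]
r2 m[wet→φ5] = [0, 0]
r3 m[φ0→sun] = [16, 11]
r3 m[φ0→rain] = [7, 1]
r3 m[φ1→sun] = [4, 0]
r3 m[φ1→cld] = [1, 2]
r3 m[φ2→rain] = [4, 1]
r3 m[φ2→fog] = [11, 18]
r3 m[φ3→snow] = [11, 18]
r3 m[φ3→rain] = [6, 1]
r3 m[φ4→rain] = [11, 16]
r3 m[φ4→slip] = [12, 11]
r3 m[φ5→slip] = [6, 6]
r3 m[φ5→wet] = [11, 13]
r3 m[φ6→sprk] = [13, 11]
r3 m[φ6→slip] = [2, 2]
r3 m[sun→φ0] = [4, 0]
r3 m[sun→φ1] = [3, 1]
r3 m[cld→φ1] = [0, 0]
r3 m[snow→φ3] = [0, 0]
r3 m[rain→φ0] = [13, 10]
r3 m[rain→φ2] = [12, 10]
r3 m[rain→φ3] = [10, 10]
r3 m[rain→φ4] = [13, 3]
r3 m[fog→φ2] = [0, 0]
r3 m[sprk→φ6] = [0, 0]
r3 m[slip→φ4] = [8, 8]
r3 m[slip→φ5] = [7, 5]
r3 m[slip→φ6] = [11, 9]
r3 m[wet→φ5] = [0, 0]
r4 m[φ0→sun] = [16, 11]
r4 m[φ0→rain] = [7, 1]
r4 m[φ1→sun] = [4, 0]
r4 m[φ1→cld] = [1, 2]
r4 m[φ2→rain] = [4, 1]
r4 m[φ2→fog] = [11, 18]
r4 m[φ3→snow] = [11, 18]
r4 m[φ3→rain] = [6, 1]
r4 m[φ4→rain] = [11, 16]
r4 m[φ4→slip] = [12, 11]
r4 m[φ5→slip] = [6, 6]
r4 m[φ5→wet] = [11, 13]
r4 m[φ6→sprk] = [13, 11]
r4 m[φ6→slip] = [2, 2]
r4 m[sun→φ0] = [4, 0]
r4 m[sun→φ1] = [16, 11]
r4 m[cld→φ1] = [0, 0]
r4 m[snow→φ3] = [0, 0]
r4 m[rain→φ0] = [21, 18]
r4 m[rain→φ2] = [24, 18]
r4 m[rain→φ3] = [22, 18]
r4 m[rain→φ4] = [17, 3]
r4 m[fog→φ2] = [0, 0]
r4 m[sprk→φ6] = [0, 0]
r4 m[slip→φ4] = [8, 8]
r4 m[slip→φ5] = [14, 13]
r4 m[slip→φ6] = [18, 17]
r4 m[wet→φ5] = [0, 0]
r5 m[φ0→sun] = [24, 19]
r5 m[φ0→rain] = [7, 1]
r5 m[φ1→sun] = [4, 0]
r5 m[φ1→cld] = [11, 12]
r5 m[φ2→rain] = [4, 1]
r5 m[φ2→fog] = [19, 26]
r5 m[φ3→snow] = [19, 26]
r5 m[φ3→rain] = [6, 1]
r5 m[φ4→rain] = [11, 16]
r5 m[φ4→slip] = [12, 11]
r5 m[φ5→slip] = [6, 6]
r5 m[φ5→wet] = [19, 21]
r5 m[φ6→sprk] = [20, 19]
r5 m[φ6→slip] = [2, 2]
r5 m[sun→φ0] = [4, 0]
r5 m[sun→φ1] = [16, 11]
r5 m[cld→φ1] = [0, 0]
r5 m[snow→φ3] = [0, 0]
r5 m[rain→φ0] = [21, 18]
r5 m[rain→φ2] = [24, 18]
r5 m[rain→φ3] = [22, 18]
r5 m[rain→φ4] = [17, 3]
r5 m[fog→φ2] = [0, 0]
r5 m[sprk→φ6] = [0, 0]
r5 m[slip→φ4] = [8, 8]
r5 m[slip→φ5] = [14, 13]
r5 m[slip→φ6] = [18, 17]
r5 m[wet→φ5] = [0, 0]
r6 m[φ0→sun] = [24, 19]
r6 m[φ0→rain] = [7, 1]
r6 m[φ1→sun] = [4, 0]
r6 m[φ1→cld] = [11, 12]
r6 m[φ2→rain] = [4, 1]
r6 m[φ2→fog] = [19, 26]
r6 m[φ3→snow] = [19, 26]
r6 m[φ3→rain] = [6, 1]
r6 m[φ4→rain] = [11, 16]
r6 m[φ4→slip] = [12, 11]
r6 m[φ5→slip] = [6, 6]
r6 m[φ5→wet] = [19, 21]
r6 m[φ6→sprk] = [20, 19]
r6 m[φ6→slip] = [2, 2]
r6 m[sun→φ0] = [4, 0]
r6 m[sun→φ1] = [24, 19]
r6 m[cld→φ1] = [0, 0]
r6 m[snow→φ3] = [0, 0]
r6 m[rain→φ0] = [21, 18]
r6 m[rain→φ2] = [24, 18]
r6 m[rain→φ3] = [22, 18]
r6 m[rain→φ4] = [17, 3]
r6 m[fog→φ2] = [0, 0]
r6 m[sprk→φ6] = [0, 0]
r6 m[slip→φ4] = [8, 8]
r6 m[slip→φ5] = [14, 13]
r6 m[slip→φ6] = [18, 17]
r6 m[wet→φ5] = [0, 0]
r7 m[φ0→sun] = [24, 19]
r7 m[φ0→rain] = [7, 1]
r7 m[φ1→sun] = [4, 0]
r7 m[φ1→cld] = [19, 20]
r7 m[φ2→rain] = [4, 1]
r7 m[φ2→fog] = [19, 26]
r7 m[φ3→snow] = [19, 26]
r7 m[φ3→rain] = [6, 1]
r7 m[φ4→rain] = [11, 16]
r7 m[φ4→slip] = [12, 11]
r7 m[φ5→slip] = [6, 6]
r7 m[φ5→wet] = [19, 21]
r7 m[φ6→sprk] = [20, 19]
r7 m[φ6→slip] = [2, 2]
r7 m[sun→φ0] = [4, 0]
r7 m[sun→φ1] = [24, 19]
r7 m[cld→φ1] = [0, 0]
r7 m[snow→φ3] = [0, 0]
r7 m[rain→φ0] = [21, 18]
r7 m[rain→φ2] = [24, 18]
r7 m[rain→φ3] = [22, 18]
r7 m[rain→φ4] = [17, 3]
r7 m[fog→φ2] = [0, 0]
r7 m[sprk→φ6] = [0, 0]
r7 m[slip→φ4] = [8, 8]
r7 m[slip→φ5] = [14, 13]
r7 m[slip→φ6] = [18, 17]
r7 m[wet→φ5] = [0, 0]
r8 m[φ0→sun] = [24, 19]
r8 m[φ0→rain] = [7, 1]
r8 m[φ1→sun] = [4, 0]
r8 m[φ1→cld] = [19, 20]
r8 m[φ2→rain] = [4, 1]
r8 m[φ2→fog] = [19, 26]
r8 m[φ3→snow] = [19, 26]
r8 m[φ3→rain] = [6, 1]
r8 m[φ4→rain] = [11, 16]
r8 m[φ4→slip] = [12, 11]
r8 m[φ5→slip] = [6, 6]
r8 m[φ5→wet] = [19, 21]
r8 m[φ6→sprk] = [20, 19]
r8 m[φ6→slip] = [2, 2]
r8 m[sun→φ0] = [4, 0]
r8 m[sun→φ1] = [24, 19]
r8 m[cld→φ1] = [0, 0]
r8 m[snow→φ3] = [0, 0]
r8 m[rain→φ0] = [21, 18]
r8 m[rain→φ2] = [24, 18]
r8 m[rain→φ3] = [22, 18]
r8 m[rain→φ4] = [17, 3]
r8 m[fog→φ2] = [0, 0]
r8 m[sprk→φ6] = [0, 0]
r8 m[slip→φ4] = [8, 8]
r8 m[slip→φ5] = [14, 13]
r8 m[slip→φ6] = [18, 17]
r8 m[wet→φ5] = [0, 0]
fixed point reached at round 8
traceback from sun: (sun=1, cld=0, snow=0, rain=1, fog=0, sprk=1, slip=1, wet=0), score=19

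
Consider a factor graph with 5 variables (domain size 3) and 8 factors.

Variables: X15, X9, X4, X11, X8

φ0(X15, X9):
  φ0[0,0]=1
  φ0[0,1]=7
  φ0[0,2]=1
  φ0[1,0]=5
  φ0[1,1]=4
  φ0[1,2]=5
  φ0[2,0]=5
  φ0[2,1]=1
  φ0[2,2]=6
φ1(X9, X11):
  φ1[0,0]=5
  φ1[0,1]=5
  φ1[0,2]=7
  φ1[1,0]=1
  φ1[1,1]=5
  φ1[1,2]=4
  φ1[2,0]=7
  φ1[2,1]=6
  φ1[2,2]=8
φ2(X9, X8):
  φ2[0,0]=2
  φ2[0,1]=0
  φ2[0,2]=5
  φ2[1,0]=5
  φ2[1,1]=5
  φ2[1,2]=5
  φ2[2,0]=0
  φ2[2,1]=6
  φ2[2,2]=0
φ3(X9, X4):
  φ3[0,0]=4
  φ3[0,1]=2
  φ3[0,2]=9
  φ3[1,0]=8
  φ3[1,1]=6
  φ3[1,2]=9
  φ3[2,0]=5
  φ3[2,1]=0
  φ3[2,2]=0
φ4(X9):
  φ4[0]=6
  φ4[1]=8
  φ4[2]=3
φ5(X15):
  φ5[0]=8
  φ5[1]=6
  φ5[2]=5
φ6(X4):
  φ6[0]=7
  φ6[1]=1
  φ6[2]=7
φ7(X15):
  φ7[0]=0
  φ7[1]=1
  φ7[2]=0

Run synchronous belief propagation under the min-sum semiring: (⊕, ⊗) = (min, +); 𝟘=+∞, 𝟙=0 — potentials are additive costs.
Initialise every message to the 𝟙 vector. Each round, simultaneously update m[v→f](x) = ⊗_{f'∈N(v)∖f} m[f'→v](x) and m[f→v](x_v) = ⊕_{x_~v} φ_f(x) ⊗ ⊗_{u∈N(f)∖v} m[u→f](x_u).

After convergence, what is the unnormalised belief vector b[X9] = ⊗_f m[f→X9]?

b[X9] = [23, 27, 19]

init: all messages = 𝟙 over 3 values
r1 m[φ0→X15] = [1, 4, 1]
r1 m[φ0→X9] = [1, 1, 1]
r1 m[φ1→X9] = [5, 1, 6]
r1 m[φ1→X11] = [1, 5, 4]
r1 m[φ2→X9] = [0, 5, 0]
r1 m[φ2→X8] = [0, 0, 0]
r1 m[φ3→X9] = [2, 6, 0]
r1 m[φ3→X4] = [4, 0, 0]
r1 m[φ4→X9] = [6, 8, 3]
r1 m[φ5→X15] = [8, 6, 5]
r1 m[φ6→X4] = [7, 1, 7]
r1 m[φ7→X15] = [0, 1, 0]
r1 m[X15→φ0] = [0, 0, 0]
r1 m[X15→φ5] = [0, 0, 0]
r1 m[X15→φ7] = [0, 0, 0]
r1 m[X9→φ0] = [0, 0, 0]
r1 m[X9→φ1] = [0, 0, 0]
r1 m[X9→φ2] = [0, 0, 0]
r1 m[X9→φ3] = [0, 0, 0]
r1 m[X9→φ4] = [0, 0, 0]
r1 m[X4→φ3] = [0, 0, 0]
r1 m[X4→φ6] = [0, 0, 0]
r1 m[X11→φ1] = [0, 0, 0]
r1 m[X8→φ2] = [0, 0, 0]
r2 m[φ0→X15] = [1, 4, 1]
r2 m[φ0→X9] = [1, 1, 1]
r2 m[φ1→X9] = [5, 1, 6]
r2 m[φ1→X11] = [1, 5, 4]
r2 m[φ2→X9] = [0, 5, 0]
r2 m[φ2→X8] = [0, 0, 0]
r2 m[φ3→X9] = [2, 6, 0]
r2 m[φ3→X4] = [4, 0, 0]
r2 m[φ4→X9] = [6, 8, 3]
r2 m[φ5→X15] = [8, 6, 5]
r2 m[φ6→X4] = [7, 1, 7]
r2 m[φ7→X15] = [0, 1, 0]
r2 m[X15→φ0] = [8, 7, 5]
r2 m[X15→φ5] = [1, 5, 1]
r2 m[X15→φ7] = [9, 10, 6]
r2 m[X9→φ0] = [13, 20, 9]
r2 m[X9→φ1] = [9, 20, 4]
r2 m[X9→φ2] = [14, 16, 10]
r2 m[X9→φ3] = [12, 15, 10]
r2 m[X9→φ4] = [8, 13, 7]
r2 m[X4→φ3] = [7, 1, 7]
r2 m[X4→φ6] = [4, 0, 0]
r2 m[X11→φ1] = [0, 0, 0]
r2 m[X8→φ2] = [0, 0, 0]
r3 m[φ0→X15] = [10, 14, 15]
r3 m[φ0→X9] = [9, 6, 9]
r3 m[φ1→X9] = [5, 1, 6]
r3 m[φ1→X11] = [11, 10, 12]
r3 m[φ2→X9] = [0, 5, 0]
r3 m[φ2→X8] = [10, 14, 10]
r3 m[φ3→X9] = [3, 7, 1]
r3 m[φ3→X4] = [15, 10, 10]
r3 m[φ4→X9] = [6, 8, 3]
r3 m[φ5→X15] = [8, 6, 5]
r3 m[φ6→X4] = [7, 1, 7]
r3 m[φ7→X15] = [0, 1, 0]
r3 m[X15→φ0] = [8, 7, 5]
r3 m[X15→φ5] = [1, 5, 1]
r3 m[X15→φ7] = [9, 10, 6]
r3 m[X9→φ0] = [13, 20, 9]
r3 m[X9→φ1] = [9, 20, 4]
r3 m[X9→φ2] = [14, 16, 10]
r3 m[X9→φ3] = [12, 15, 10]
r3 m[X9→φ4] = [8, 13, 7]
r3 m[X4→φ3] = [7, 1, 7]
r3 m[X4→φ6] = [4, 0, 0]
r3 m[X11→φ1] = [0, 0, 0]
r3 m[X8→φ2] = [0, 0, 0]
r4 m[φ0→X15] = [10, 14, 15]
r4 m[φ0→X9] = [9, 6, 9]
r4 m[φ1→X9] = [5, 1, 6]
r4 m[φ1→X11] = [11, 10, 12]
r4 m[φ2→X9] = [0, 5, 0]
r4 m[φ2→X8] = [10, 14, 10]
r4 m[φ3→X9] = [3, 7, 1]
r4 m[φ3→X4] = [15, 10, 10]
r4 m[φ4→X9] = [6, 8, 3]
r4 m[φ5→X15] = [8, 6, 5]
r4 m[φ6→X4] = [7, 1, 7]
r4 m[φ7→X15] = [0, 1, 0]
r4 m[X15→φ0] = [8, 7, 5]
r4 m[X15→φ5] = [10, 15, 15]
r4 m[X15→φ7] = [18, 20, 20]
r4 m[X9→φ0] = [14, 21, 10]
r4 m[X9→φ1] = [18, 26, 13]
r4 m[X9→φ2] = [23, 22, 19]
r4 m[X9→φ3] = [20, 20, 18]
r4 m[X9→φ4] = [17, 19, 16]
r4 m[X4→φ3] = [7, 1, 7]
r4 m[X4→φ6] = [15, 10, 10]
r4 m[X11→φ1] = [0, 0, 0]
r4 m[X8→φ2] = [0, 0, 0]
r5 m[φ0→X15] = [11, 15, 16]
r5 m[φ0→X9] = [9, 6, 9]
r5 m[φ1→X9] = [5, 1, 6]
r5 m[φ1→X11] = [20, 19, 21]
r5 m[φ2→X9] = [0, 5, 0]
r5 m[φ2→X8] = [19, 23, 19]
r5 m[φ3→X9] = [3, 7, 1]
r5 m[φ3→X4] = [23, 18, 18]
r5 m[φ4→X9] = [6, 8, 3]
r5 m[φ5→X15] = [8, 6, 5]
r5 m[φ6→X4] = [7, 1, 7]
r5 m[φ7→X15] = [0, 1, 0]
r5 m[X15→φ0] = [8, 7, 5]
r5 m[X15→φ5] = [10, 15, 15]
r5 m[X15→φ7] = [18, 20, 20]
r5 m[X9→φ0] = [14, 21, 10]
r5 m[X9→φ1] = [18, 26, 13]
r5 m[X9→φ2] = [23, 22, 19]
r5 m[X9→φ3] = [20, 20, 18]
r5 m[X9→φ4] = [17, 19, 16]
r5 m[X4→φ3] = [7, 1, 7]
r5 m[X4→φ6] = [15, 10, 10]
r5 m[X11→φ1] = [0, 0, 0]
r5 m[X8→φ2] = [0, 0, 0]
r6 m[φ0→X15] = [11, 15, 16]
r6 m[φ0→X9] = [9, 6, 9]
r6 m[φ1→X9] = [5, 1, 6]
r6 m[φ1→X11] = [20, 19, 21]
r6 m[φ2→X9] = [0, 5, 0]
r6 m[φ2→X8] = [19, 23, 19]
r6 m[φ3→X9] = [3, 7, 1]
r6 m[φ3→X4] = [23, 18, 18]
r6 m[φ4→X9] = [6, 8, 3]
r6 m[φ5→X15] = [8, 6, 5]
r6 m[φ6→X4] = [7, 1, 7]
r6 m[φ7→X15] = [0, 1, 0]
r6 m[X15→φ0] = [8, 7, 5]
r6 m[X15→φ5] = [11, 16, 16]
r6 m[X15→φ7] = [19, 21, 21]
r6 m[X9→φ0] = [14, 21, 10]
r6 m[X9→φ1] = [18, 26, 13]
r6 m[X9→φ2] = [23, 22, 19]
r6 m[X9→φ3] = [20, 20, 18]
r6 m[X9→φ4] = [17, 19, 16]
r6 m[X4→φ3] = [7, 1, 7]
r6 m[X4→φ6] = [23, 18, 18]
r6 m[X11→φ1] = [0, 0, 0]
r6 m[X8→φ2] = [0, 0, 0]
r7 m[φ0→X15] = [11, 15, 16]
r7 m[φ0→X9] = [9, 6, 9]
r7 m[φ1→X9] = [5, 1, 6]
r7 m[φ1→X11] = [20, 19, 21]
r7 m[φ2→X9] = [0, 5, 0]
r7 m[φ2→X8] = [19, 23, 19]
r7 m[φ3→X9] = [3, 7, 1]
r7 m[φ3→X4] = [23, 18, 18]
r7 m[φ4→X9] = [6, 8, 3]
r7 m[φ5→X15] = [8, 6, 5]
r7 m[φ6→X4] = [7, 1, 7]
r7 m[φ7→X15] = [0, 1, 0]
r7 m[X15→φ0] = [8, 7, 5]
r7 m[X15→φ5] = [11, 16, 16]
r7 m[X15→φ7] = [19, 21, 21]
r7 m[X9→φ0] = [14, 21, 10]
r7 m[X9→φ1] = [18, 26, 13]
r7 m[X9→φ2] = [23, 22, 19]
r7 m[X9→φ3] = [20, 20, 18]
r7 m[X9→φ4] = [17, 19, 16]
r7 m[X4→φ3] = [7, 1, 7]
r7 m[X4→φ6] = [23, 18, 18]
r7 m[X11→φ1] = [0, 0, 0]
r7 m[X8→φ2] = [0, 0, 0]
fixed point reached at round 7
b[X9] = ⊗ incoming = [23, 27, 19]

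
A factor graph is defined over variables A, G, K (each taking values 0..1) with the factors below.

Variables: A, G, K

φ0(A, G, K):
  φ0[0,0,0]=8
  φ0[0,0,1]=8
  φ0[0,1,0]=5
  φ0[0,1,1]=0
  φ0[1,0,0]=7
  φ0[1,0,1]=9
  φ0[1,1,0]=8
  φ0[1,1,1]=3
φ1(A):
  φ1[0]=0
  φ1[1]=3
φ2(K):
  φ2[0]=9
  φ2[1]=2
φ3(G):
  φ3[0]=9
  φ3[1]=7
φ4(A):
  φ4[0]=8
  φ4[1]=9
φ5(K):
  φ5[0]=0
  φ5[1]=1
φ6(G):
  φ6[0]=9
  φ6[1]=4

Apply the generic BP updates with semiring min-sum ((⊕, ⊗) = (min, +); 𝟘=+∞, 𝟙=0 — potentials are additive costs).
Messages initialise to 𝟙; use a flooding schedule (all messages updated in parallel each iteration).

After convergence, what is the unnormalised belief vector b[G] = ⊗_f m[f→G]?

init: all messages = 𝟙 over 2 values
r1 m[φ0→A] = [0, 3]
r1 m[φ0→G] = [7, 0]
r1 m[φ0→K] = [5, 0]
r1 m[φ1→A] = [0, 3]
r1 m[φ2→K] = [9, 2]
r1 m[φ3→G] = [9, 7]
r1 m[φ4→A] = [8, 9]
r1 m[φ5→K] = [0, 1]
r1 m[φ6→G] = [9, 4]
r1 m[A→φ0] = [0, 0]
r1 m[A→φ1] = [0, 0]
r1 m[A→φ4] = [0, 0]
r1 m[G→φ0] = [0, 0]
r1 m[G→φ3] = [0, 0]
r1 m[G→φ6] = [0, 0]
r1 m[K→φ0] = [0, 0]
r1 m[K→φ2] = [0, 0]
r1 m[K→φ5] = [0, 0]
r2 m[φ0→A] = [0, 3]
r2 m[φ0→G] = [7, 0]
r2 m[φ0→K] = [5, 0]
r2 m[φ1→A] = [0, 3]
r2 m[φ2→K] = [9, 2]
r2 m[φ3→G] = [9, 7]
r2 m[φ4→A] = [8, 9]
r2 m[φ5→K] = [0, 1]
r2 m[φ6→G] = [9, 4]
r2 m[A→φ0] = [8, 12]
r2 m[A→φ1] = [8, 12]
r2 m[A→φ4] = [0, 6]
r2 m[G→φ0] = [18, 11]
r2 m[G→φ3] = [16, 4]
r2 m[G→φ6] = [16, 7]
r2 m[K→φ0] = [9, 3]
r2 m[K→φ2] = [5, 1]
r2 m[K→φ5] = [14, 2]
r3 m[φ0→A] = [14, 17]
r3 m[φ0→G] = [19, 11]
r3 m[φ0→K] = [24, 19]
r3 m[φ1→A] = [0, 3]
r3 m[φ2→K] = [9, 2]
r3 m[φ3→G] = [9, 7]
r3 m[φ4→A] = [8, 9]
r3 m[φ5→K] = [0, 1]
r3 m[φ6→G] = [9, 4]
r3 m[A→φ0] = [8, 12]
r3 m[A→φ1] = [8, 12]
r3 m[A→φ4] = [0, 6]
r3 m[G→φ0] = [18, 11]
r3 m[G→φ3] = [16, 4]
r3 m[G→φ6] = [16, 7]
r3 m[K→φ0] = [9, 3]
r3 m[K→φ2] = [5, 1]
r3 m[K→φ5] = [14, 2]
r4 m[φ0→A] = [14, 17]
r4 m[φ0→G] = [19, 11]
r4 m[φ0→K] = [24, 19]
r4 m[φ1→A] = [0, 3]
r4 m[φ2→K] = [9, 2]
r4 m[φ3→G] = [9, 7]
r4 m[φ4→A] = [8, 9]
r4 m[φ5→K] = [0, 1]
r4 m[φ6→G] = [9, 4]
r4 m[A→φ0] = [8, 12]
r4 m[A→φ1] = [22, 26]
r4 m[A→φ4] = [14, 20]
r4 m[G→φ0] = [18, 11]
r4 m[G→φ3] = [28, 15]
r4 m[G→φ6] = [28, 18]
r4 m[K→φ0] = [9, 3]
r4 m[K→φ2] = [24, 20]
r4 m[K→φ5] = [33, 21]
r5 m[φ0→A] = [14, 17]
r5 m[φ0→G] = [19, 11]
r5 m[φ0→K] = [24, 19]
r5 m[φ1→A] = [0, 3]
r5 m[φ2→K] = [9, 2]
r5 m[φ3→G] = [9, 7]
r5 m[φ4→A] = [8, 9]
r5 m[φ5→K] = [0, 1]
r5 m[φ6→G] = [9, 4]
r5 m[A→φ0] = [8, 12]
r5 m[A→φ1] = [22, 26]
r5 m[A→φ4] = [14, 20]
r5 m[G→φ0] = [18, 11]
r5 m[G→φ3] = [28, 15]
r5 m[G→φ6] = [28, 18]
r5 m[K→φ0] = [9, 3]
r5 m[K→φ2] = [24, 20]
r5 m[K→φ5] = [33, 21]
fixed point reached at round 5
b[G] = ⊗ incoming = [37, 22]

b[G] = [37, 22]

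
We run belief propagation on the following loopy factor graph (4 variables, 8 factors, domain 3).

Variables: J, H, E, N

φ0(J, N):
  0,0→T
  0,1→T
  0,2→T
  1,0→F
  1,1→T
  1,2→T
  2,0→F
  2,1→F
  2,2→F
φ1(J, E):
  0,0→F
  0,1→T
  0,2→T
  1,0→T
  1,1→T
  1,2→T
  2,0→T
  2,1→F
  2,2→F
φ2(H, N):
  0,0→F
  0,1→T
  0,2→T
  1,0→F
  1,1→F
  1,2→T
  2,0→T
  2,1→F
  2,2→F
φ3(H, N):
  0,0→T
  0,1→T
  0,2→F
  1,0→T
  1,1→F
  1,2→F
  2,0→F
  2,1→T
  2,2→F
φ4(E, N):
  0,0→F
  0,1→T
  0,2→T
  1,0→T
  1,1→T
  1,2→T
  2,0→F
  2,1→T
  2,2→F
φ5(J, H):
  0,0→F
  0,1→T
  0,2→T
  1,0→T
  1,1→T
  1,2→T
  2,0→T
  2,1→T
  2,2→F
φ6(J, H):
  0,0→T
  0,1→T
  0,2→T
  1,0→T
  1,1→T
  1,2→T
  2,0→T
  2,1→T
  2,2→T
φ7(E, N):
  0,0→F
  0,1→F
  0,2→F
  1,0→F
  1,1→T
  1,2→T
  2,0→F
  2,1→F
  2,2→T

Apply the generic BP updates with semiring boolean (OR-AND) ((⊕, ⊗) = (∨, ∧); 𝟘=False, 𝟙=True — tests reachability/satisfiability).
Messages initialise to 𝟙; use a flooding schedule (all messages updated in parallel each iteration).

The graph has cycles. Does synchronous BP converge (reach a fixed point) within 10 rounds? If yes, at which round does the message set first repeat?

init: all messages = 𝟙 over 3 values
r1 m[φ0→J] = [T, T, F]
r1 m[φ0→N] = [T, T, T]
r1 m[φ1→J] = [T, T, T]
r1 m[φ1→E] = [T, T, T]
r1 m[φ2→H] = [T, T, T]
r1 m[φ2→N] = [T, T, T]
r1 m[φ3→H] = [T, T, T]
r1 m[φ3→N] = [T, T, F]
r1 m[φ4→E] = [T, T, T]
r1 m[φ4→N] = [T, T, T]
r1 m[φ5→J] = [T, T, T]
r1 m[φ5→H] = [T, T, T]
r1 m[φ6→J] = [T, T, T]
r1 m[φ6→H] = [T, T, T]
r1 m[φ7→E] = [F, T, T]
r1 m[φ7→N] = [F, T, T]
r1 m[J→φ0] = [T, T, T]
r1 m[J→φ1] = [T, T, T]
r1 m[J→φ5] = [T, T, T]
r1 m[J→φ6] = [T, T, T]
r1 m[H→φ2] = [T, T, T]
r1 m[H→φ3] = [T, T, T]
r1 m[H→φ5] = [T, T, T]
r1 m[H→φ6] = [T, T, T]
r1 m[E→φ1] = [T, T, T]
r1 m[E→φ4] = [T, T, T]
r1 m[E→φ7] = [T, T, T]
r1 m[N→φ0] = [T, T, T]
r1 m[N→φ2] = [T, T, T]
r1 m[N→φ3] = [T, T, T]
r1 m[N→φ4] = [T, T, T]
r1 m[N→φ7] = [T, T, T]
r2 m[φ0→J] = [T, T, F]
r2 m[φ0→N] = [T, T, T]
r2 m[φ1→J] = [T, T, T]
r2 m[φ1→E] = [T, T, T]
r2 m[φ2→H] = [T, T, T]
r2 m[φ2→N] = [T, T, T]
r2 m[φ3→H] = [T, T, T]
r2 m[φ3→N] = [T, T, F]
r2 m[φ4→E] = [T, T, T]
r2 m[φ4→N] = [T, T, T]
r2 m[φ5→J] = [T, T, T]
r2 m[φ5→H] = [T, T, T]
r2 m[φ6→J] = [T, T, T]
r2 m[φ6→H] = [T, T, T]
r2 m[φ7→E] = [F, T, T]
r2 m[φ7→N] = [F, T, T]
r2 m[J→φ0] = [T, T, T]
r2 m[J→φ1] = [T, T, F]
r2 m[J→φ5] = [T, T, F]
r2 m[J→φ6] = [T, T, F]
r2 m[H→φ2] = [T, T, T]
r2 m[H→φ3] = [T, T, T]
r2 m[H→φ5] = [T, T, T]
r2 m[H→φ6] = [T, T, T]
r2 m[E→φ1] = [F, T, T]
r2 m[E→φ4] = [F, T, T]
r2 m[E→φ7] = [T, T, T]
r2 m[N→φ0] = [F, T, F]
r2 m[N→φ2] = [F, T, F]
r2 m[N→φ3] = [F, T, T]
r2 m[N→φ4] = [F, T, F]
r2 m[N→φ7] = [T, T, F]
r3 m[φ0→J] = [T, T, F]
r3 m[φ0→N] = [T, T, T]
r3 m[φ1→J] = [T, T, F]
r3 m[φ1→E] = [T, T, T]
r3 m[φ2→H] = [T, F, F]
r3 m[φ2→N] = [T, T, T]
r3 m[φ3→H] = [T, F, T]
r3 m[φ3→N] = [T, T, F]
r3 m[φ4→E] = [T, T, T]
r3 m[φ4→N] = [T, T, T]
r3 m[φ5→J] = [T, T, T]
r3 m[φ5→H] = [T, T, T]
r3 m[φ6→J] = [T, T, T]
r3 m[φ6→H] = [T, T, T]
r3 m[φ7→E] = [F, T, F]
r3 m[φ7→N] = [F, T, T]
r3 m[J→φ0] = [T, T, T]
r3 m[J→φ1] = [T, T, F]
r3 m[J→φ5] = [T, T, F]
r3 m[J→φ6] = [T, T, F]
r3 m[H→φ2] = [T, T, T]
r3 m[H→φ3] = [T, T, T]
r3 m[H→φ5] = [T, T, T]
r3 m[H→φ6] = [T, T, T]
r3 m[E→φ1] = [F, T, T]
r3 m[E→φ4] = [F, T, T]
r3 m[E→φ7] = [T, T, T]
r3 m[N→φ0] = [F, T, F]
r3 m[N→φ2] = [F, T, F]
r3 m[N→φ3] = [F, T, T]
r3 m[N→φ4] = [F, T, F]
r3 m[N→φ7] = [T, T, F]
r4 m[φ0→J] = [T, T, F]
r4 m[φ0→N] = [T, T, T]
r4 m[φ1→J] = [T, T, F]
r4 m[φ1→E] = [T, T, T]
r4 m[φ2→H] = [T, F, F]
r4 m[φ2→N] = [T, T, T]
r4 m[φ3→H] = [T, F, T]
r4 m[φ3→N] = [T, T, F]
r4 m[φ4→E] = [T, T, T]
r4 m[φ4→N] = [T, T, T]
r4 m[φ5→J] = [T, T, T]
r4 m[φ5→H] = [T, T, T]
r4 m[φ6→J] = [T, T, T]
r4 m[φ6→H] = [T, T, T]
r4 m[φ7→E] = [F, T, F]
r4 m[φ7→N] = [F, T, T]
r4 m[J→φ0] = [T, T, F]
r4 m[J→φ1] = [T, T, F]
r4 m[J→φ5] = [T, T, F]
r4 m[J→φ6] = [T, T, F]
r4 m[H→φ2] = [T, F, T]
r4 m[H→φ3] = [T, F, F]
r4 m[H→φ5] = [T, F, F]
r4 m[H→φ6] = [T, F, F]
r4 m[E→φ1] = [F, T, F]
r4 m[E→φ4] = [F, T, F]
r4 m[E→φ7] = [T, T, T]
r4 m[N→φ0] = [F, T, F]
r4 m[N→φ2] = [F, T, F]
r4 m[N→φ3] = [F, T, T]
r4 m[N→φ4] = [F, T, F]
r4 m[N→φ7] = [T, T, F]
r5 m[φ0→J] = [T, T, F]
r5 m[φ0→N] = [T, T, T]
r5 m[φ1→J] = [T, T, F]
r5 m[φ1→E] = [T, T, T]
r5 m[φ2→H] = [T, F, F]
r5 m[φ2→N] = [T, T, T]
r5 m[φ3→H] = [T, F, T]
r5 m[φ3→N] = [T, T, F]
r5 m[φ4→E] = [T, T, T]
r5 m[φ4→N] = [T, T, T]
r5 m[φ5→J] = [F, T, T]
r5 m[φ5→H] = [T, T, T]
r5 m[φ6→J] = [T, T, T]
r5 m[φ6→H] = [T, T, T]
r5 m[φ7→E] = [F, T, F]
r5 m[φ7→N] = [F, T, T]
r5 m[J→φ0] = [T, T, F]
r5 m[J→φ1] = [T, T, F]
r5 m[J→φ5] = [T, T, F]
r5 m[J→φ6] = [T, T, F]
r5 m[H→φ2] = [T, F, T]
r5 m[H→φ3] = [T, F, F]
r5 m[H→φ5] = [T, F, F]
r5 m[H→φ6] = [T, F, F]
r5 m[E→φ1] = [F, T, F]
r5 m[E→φ4] = [F, T, F]
r5 m[E→φ7] = [T, T, T]
r5 m[N→φ0] = [F, T, F]
r5 m[N→φ2] = [F, T, F]
r5 m[N→φ3] = [F, T, T]
r5 m[N→φ4] = [F, T, F]
r5 m[N→φ7] = [T, T, F]
r6 m[φ0→J] = [T, T, F]
r6 m[φ0→N] = [T, T, T]
r6 m[φ1→J] = [T, T, F]
r6 m[φ1→E] = [T, T, T]
r6 m[φ2→H] = [T, F, F]
r6 m[φ2→N] = [T, T, T]
r6 m[φ3→H] = [T, F, T]
r6 m[φ3→N] = [T, T, F]
r6 m[φ4→E] = [T, T, T]
r6 m[φ4→N] = [T, T, T]
r6 m[φ5→J] = [F, T, T]
r6 m[φ5→H] = [T, T, T]
r6 m[φ6→J] = [T, T, T]
r6 m[φ6→H] = [T, T, T]
r6 m[φ7→E] = [F, T, F]
r6 m[φ7→N] = [F, T, T]
r6 m[J→φ0] = [F, T, F]
r6 m[J→φ1] = [F, T, F]
r6 m[J→φ5] = [T, T, F]
r6 m[J→φ6] = [F, T, F]
r6 m[H→φ2] = [T, F, T]
r6 m[H→φ3] = [T, F, F]
r6 m[H→φ5] = [T, F, F]
r6 m[H→φ6] = [T, F, F]
r6 m[E→φ1] = [F, T, F]
r6 m[E→φ4] = [F, T, F]
r6 m[E→φ7] = [T, T, T]
r6 m[N→φ0] = [F, T, F]
r6 m[N→φ2] = [F, T, F]
r6 m[N→φ3] = [F, T, T]
r6 m[N→φ4] = [F, T, F]
r6 m[N→φ7] = [T, T, F]
r7 m[φ0→J] = [T, T, F]
r7 m[φ0→N] = [F, T, T]
r7 m[φ1→J] = [T, T, F]
r7 m[φ1→E] = [T, T, T]
r7 m[φ2→H] = [T, F, F]
r7 m[φ2→N] = [T, T, T]
r7 m[φ3→H] = [T, F, T]
r7 m[φ3→N] = [T, T, F]
r7 m[φ4→E] = [T, T, T]
r7 m[φ4→N] = [T, T, T]
r7 m[φ5→J] = [F, T, T]
r7 m[φ5→H] = [T, T, T]
r7 m[φ6→J] = [T, T, T]
r7 m[φ6→H] = [T, T, T]
r7 m[φ7→E] = [F, T, F]
r7 m[φ7→N] = [F, T, T]
r7 m[J→φ0] = [F, T, F]
r7 m[J→φ1] = [F, T, F]
r7 m[J→φ5] = [T, T, F]
r7 m[J→φ6] = [F, T, F]
r7 m[H→φ2] = [T, F, T]
r7 m[H→φ3] = [T, F, F]
r7 m[H→φ5] = [T, F, F]
r7 m[H→φ6] = [T, F, F]
r7 m[E→φ1] = [F, T, F]
r7 m[E→φ4] = [F, T, F]
r7 m[E→φ7] = [T, T, T]
r7 m[N→φ0] = [F, T, F]
r7 m[N→φ2] = [F, T, F]
r7 m[N→φ3] = [F, T, T]
r7 m[N→φ4] = [F, T, F]
r7 m[N→φ7] = [T, T, F]
r8 m[φ0→J] = [T, T, F]
r8 m[φ0→N] = [F, T, T]
r8 m[φ1→J] = [T, T, F]
r8 m[φ1→E] = [T, T, T]
r8 m[φ2→H] = [T, F, F]
r8 m[φ2→N] = [T, T, T]
r8 m[φ3→H] = [T, F, T]
r8 m[φ3→N] = [T, T, F]
r8 m[φ4→E] = [T, T, T]
r8 m[φ4→N] = [T, T, T]
r8 m[φ5→J] = [F, T, T]
r8 m[φ5→H] = [T, T, T]
r8 m[φ6→J] = [T, T, T]
r8 m[φ6→H] = [T, T, T]
r8 m[φ7→E] = [F, T, F]
r8 m[φ7→N] = [F, T, T]
r8 m[J→φ0] = [F, T, F]
r8 m[J→φ1] = [F, T, F]
r8 m[J→φ5] = [T, T, F]
r8 m[J→φ6] = [F, T, F]
r8 m[H→φ2] = [T, F, T]
r8 m[H→φ3] = [T, F, F]
r8 m[H→φ5] = [T, F, F]
r8 m[H→φ6] = [T, F, F]
r8 m[E→φ1] = [F, T, F]
r8 m[E→φ4] = [F, T, F]
r8 m[E→φ7] = [T, T, T]
r8 m[N→φ0] = [F, T, F]
r8 m[N→φ2] = [F, T, F]
r8 m[N→φ3] = [F, T, T]
r8 m[N→φ4] = [F, T, F]
r8 m[N→φ7] = [F, T, F]
r9 m[φ0→J] = [T, T, F]
r9 m[φ0→N] = [F, T, T]
r9 m[φ1→J] = [T, T, F]
r9 m[φ1→E] = [T, T, T]
r9 m[φ2→H] = [T, F, F]
r9 m[φ2→N] = [T, T, T]
r9 m[φ3→H] = [T, F, T]
r9 m[φ3→N] = [T, T, F]
r9 m[φ4→E] = [T, T, T]
r9 m[φ4→N] = [T, T, T]
r9 m[φ5→J] = [F, T, T]
r9 m[φ5→H] = [T, T, T]
r9 m[φ6→J] = [T, T, T]
r9 m[φ6→H] = [T, T, T]
r9 m[φ7→E] = [F, T, F]
r9 m[φ7→N] = [F, T, T]
r9 m[J→φ0] = [F, T, F]
r9 m[J→φ1] = [F, T, F]
r9 m[J→φ5] = [T, T, F]
r9 m[J→φ6] = [F, T, F]
r9 m[H→φ2] = [T, F, T]
r9 m[H→φ3] = [T, F, F]
r9 m[H→φ5] = [T, F, F]
r9 m[H→φ6] = [T, F, F]
r9 m[E→φ1] = [F, T, F]
r9 m[E→φ4] = [F, T, F]
r9 m[E→φ7] = [T, T, T]
r9 m[N→φ0] = [F, T, F]
r9 m[N→φ2] = [F, T, F]
r9 m[N→φ3] = [F, T, T]
r9 m[N→φ4] = [F, T, F]
r9 m[N→φ7] = [F, T, F]
fixed point reached at round 9
messages reach a fixed point at round 9

CONVERGED at round 9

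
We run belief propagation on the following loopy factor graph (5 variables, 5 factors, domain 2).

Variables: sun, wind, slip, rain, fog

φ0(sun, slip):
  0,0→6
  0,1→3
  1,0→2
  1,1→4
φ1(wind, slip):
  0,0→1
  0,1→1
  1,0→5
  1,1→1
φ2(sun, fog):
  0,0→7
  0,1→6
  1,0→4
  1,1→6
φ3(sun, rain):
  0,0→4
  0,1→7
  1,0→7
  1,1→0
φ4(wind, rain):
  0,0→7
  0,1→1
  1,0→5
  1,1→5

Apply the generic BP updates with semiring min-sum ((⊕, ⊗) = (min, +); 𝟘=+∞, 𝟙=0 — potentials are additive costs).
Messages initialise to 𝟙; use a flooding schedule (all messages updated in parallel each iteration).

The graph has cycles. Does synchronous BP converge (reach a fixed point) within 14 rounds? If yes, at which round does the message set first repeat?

NOT CONVERGED within 14 rounds

init: all messages = 𝟙 over 2 values
r1 m[φ0→sun] = [3, 2]
r1 m[φ0→slip] = [2, 3]
r1 m[φ1→wind] = [1, 1]
r1 m[φ1→slip] = [1, 1]
r1 m[φ2→sun] = [6, 4]
r1 m[φ2→fog] = [4, 6]
r1 m[φ3→sun] = [4, 0]
r1 m[φ3→rain] = [4, 0]
r1 m[φ4→wind] = [1, 5]
r1 m[φ4→rain] = [5, 1]
r1 m[sun→φ0] = [0, 0]
r1 m[sun→φ2] = [0, 0]
r1 m[sun→φ3] = [0, 0]
r1 m[wind→φ1] = [0, 0]
r1 m[wind→φ4] = [0, 0]
r1 m[slip→φ0] = [0, 0]
r1 m[slip→φ1] = [0, 0]
r1 m[rain→φ3] = [0, 0]
r1 m[rain→φ4] = [0, 0]
r1 m[fog→φ2] = [0, 0]
r2 m[φ0→sun] = [3, 2]
r2 m[φ0→slip] = [2, 3]
r2 m[φ1→wind] = [1, 1]
r2 m[φ1→slip] = [1, 1]
r2 m[φ2→sun] = [6, 4]
r2 m[φ2→fog] = [4, 6]
r2 m[φ3→sun] = [4, 0]
r2 m[φ3→rain] = [4, 0]
r2 m[φ4→wind] = [1, 5]
r2 m[φ4→rain] = [5, 1]
r2 m[sun→φ0] = [10, 4]
r2 m[sun→φ2] = [7, 2]
r2 m[sun→φ3] = [9, 6]
r2 m[wind→φ1] = [1, 5]
r2 m[wind→φ4] = [1, 1]
r2 m[slip→φ0] = [1, 1]
r2 m[slip→φ1] = [2, 3]
r2 m[rain→φ3] = [5, 1]
r2 m[rain→φ4] = [4, 0]
r2 m[fog→φ2] = [0, 0]
r3 m[φ0→sun] = [4, 3]
r3 m[φ0→slip] = [6, 8]
r3 m[φ1→wind] = [3, 4]
r3 m[φ1→slip] = [2, 2]
r3 m[φ2→sun] = [6, 4]
r3 m[φ2→fog] = [6, 8]
r3 m[φ3→sun] = [8, 1]
r3 m[φ3→rain] = [13, 6]
r3 m[φ4→wind] = [1, 5]
r3 m[φ4→rain] = [6, 2]
r3 m[sun→φ0] = [10, 4]
r3 m[sun→φ2] = [7, 2]
r3 m[sun→φ3] = [9, 6]
r3 m[wind→φ1] = [1, 5]
r3 m[wind→φ4] = [1, 1]
r3 m[slip→φ0] = [1, 1]
r3 m[slip→φ1] = [2, 3]
r3 m[rain→φ3] = [5, 1]
r3 m[rain→φ4] = [4, 0]
r3 m[fog→φ2] = [0, 0]
r4 m[φ0→sun] = [4, 3]
r4 m[φ0→slip] = [6, 8]
r4 m[φ1→wind] = [3, 4]
r4 m[φ1→slip] = [2, 2]
r4 m[φ2→sun] = [6, 4]
r4 m[φ2→fog] = [6, 8]
r4 m[φ3→sun] = [8, 1]
r4 m[φ3→rain] = [13, 6]
r4 m[φ4→wind] = [1, 5]
r4 m[φ4→rain] = [6, 2]
r4 m[sun→φ0] = [14, 5]
r4 m[sun→φ2] = [12, 4]
r4 m[sun→φ3] = [10, 7]
r4 m[wind→φ1] = [1, 5]
r4 m[wind→φ4] = [3, 4]
r4 m[slip→φ0] = [2, 2]
r4 m[slip→φ1] = [6, 8]
r4 m[rain→φ3] = [6, 2]
r4 m[rain→φ4] = [13, 6]
r4 m[fog→φ2] = [0, 0]
r5 m[φ0→sun] = [5, 4]
r5 m[φ0→slip] = [7, 9]
r5 m[φ1→wind] = [7, 9]
r5 m[φ1→slip] = [2, 2]
r5 m[φ2→sun] = [6, 4]
r5 m[φ2→fog] = [8, 10]
r5 m[φ3→sun] = [9, 2]
r5 m[φ3→rain] = [14, 7]
r5 m[φ4→wind] = [7, 11]
r5 m[φ4→rain] = [9, 4]
r5 m[sun→φ0] = [14, 5]
r5 m[sun→φ2] = [12, 4]
r5 m[sun→φ3] = [10, 7]
r5 m[wind→φ1] = [1, 5]
r5 m[wind→φ4] = [3, 4]
r5 m[slip→φ0] = [2, 2]
r5 m[slip→φ1] = [6, 8]
r5 m[rain→φ3] = [6, 2]
r5 m[rain→φ4] = [13, 6]
r5 m[fog→φ2] = [0, 0]
r6 m[φ0→sun] = [5, 4]
r6 m[φ0→slip] = [7, 9]
r6 m[φ1→wind] = [7, 9]
r6 m[φ1→slip] = [2, 2]
r6 m[φ2→sun] = [6, 4]
r6 m[φ2→fog] = [8, 10]
r6 m[φ3→sun] = [9, 2]
r6 m[φ3→rain] = [14, 7]
r6 m[φ4→wind] = [7, 11]
r6 m[φ4→rain] = [9, 4]
r6 m[sun→φ0] = [15, 6]
r6 m[sun→φ2] = [14, 6]
r6 m[sun→φ3] = [11, 8]
r6 m[wind→φ1] = [7, 11]
r6 m[wind→φ4] = [7, 9]
r6 m[slip→φ0] = [2, 2]
r6 m[slip→φ1] = [7, 9]
r6 m[rain→φ3] = [9, 4]
r6 m[rain→φ4] = [14, 7]
r6 m[fog→φ2] = [0, 0]
r7 m[φ0→sun] = [5, 4]
r7 m[φ0→slip] = [8, 10]
r7 m[φ1→wind] = [8, 10]
r7 m[φ1→slip] = [8, 8]
r7 m[φ2→sun] = [6, 4]
r7 m[φ2→fog] = [10, 12]
r7 m[φ3→sun] = [11, 4]
r7 m[φ3→rain] = [15, 8]
r7 m[φ4→wind] = [8, 12]
r7 m[φ4→rain] = [14, 8]
r7 m[sun→φ0] = [15, 6]
r7 m[sun→φ2] = [14, 6]
r7 m[sun→φ3] = [11, 8]
r7 m[wind→φ1] = [7, 11]
r7 m[wind→φ4] = [7, 9]
r7 m[slip→φ0] = [2, 2]
r7 m[slip→φ1] = [7, 9]
r7 m[rain→φ3] = [9, 4]
r7 m[rain→φ4] = [14, 7]
r7 m[fog→φ2] = [0, 0]
r8 m[φ0→sun] = [5, 4]
r8 m[φ0→slip] = [8, 10]
r8 m[φ1→wind] = [8, 10]
r8 m[φ1→slip] = [8, 8]
r8 m[φ2→sun] = [6, 4]
r8 m[φ2→fog] = [10, 12]
r8 m[φ3→sun] = [11, 4]
r8 m[φ3→rain] = [15, 8]
r8 m[φ4→wind] = [8, 12]
r8 m[φ4→rain] = [14, 8]
r8 m[sun→φ0] = [17, 8]
r8 m[sun→φ2] = [16, 8]
r8 m[sun→φ3] = [11, 8]
r8 m[wind→φ1] = [8, 12]
r8 m[wind→φ4] = [8, 10]
r8 m[slip→φ0] = [8, 8]
r8 m[slip→φ1] = [8, 10]
r8 m[rain→φ3] = [14, 8]
r8 m[rain→φ4] = [15, 8]
r8 m[fog→φ2] = [0, 0]
r9 m[φ0→sun] = [11, 10]
r9 m[φ0→slip] = [10, 12]
r9 m[φ1→wind] = [9, 11]
r9 m[φ1→slip] = [9, 9]
r9 m[φ2→sun] = [6, 4]
r9 m[φ2→fog] = [12, 14]
r9 m[φ3→sun] = [15, 8]
r9 m[φ3→rain] = [15, 8]
r9 m[φ4→wind] = [9, 13]
r9 m[φ4→rain] = [15, 9]
r9 m[sun→φ0] = [17, 8]
r9 m[sun→φ2] = [16, 8]
r9 m[sun→φ3] = [11, 8]
r9 m[wind→φ1] = [8, 12]
r9 m[wind→φ4] = [8, 10]
r9 m[slip→φ0] = [8, 8]
r9 m[slip→φ1] = [8, 10]
r9 m[rain→φ3] = [14, 8]
r9 m[rain→φ4] = [15, 8]
r9 m[fog→φ2] = [0, 0]
r10 m[φ0→sun] = [11, 10]
r10 m[φ0→slip] = [10, 12]
r10 m[φ1→wind] = [9, 11]
r10 m[φ1→slip] = [9, 9]
r10 m[φ2→sun] = [6, 4]
r10 m[φ2→fog] = [12, 14]
r10 m[φ3→sun] = [15, 8]
r10 m[φ3→rain] = [15, 8]
r10 m[φ4→wind] = [9, 13]
r10 m[φ4→rain] = [15, 9]
r10 m[sun→φ0] = [21, 12]
r10 m[sun→φ2] = [26, 18]
r10 m[sun→φ3] = [17, 14]
r10 m[wind→φ1] = [9, 13]
r10 m[wind→φ4] = [9, 11]
r10 m[slip→φ0] = [9, 9]
r10 m[slip→φ1] = [10, 12]
r10 m[rain→φ3] = [15, 9]
r10 m[rain→φ4] = [15, 8]
r10 m[fog→φ2] = [0, 0]
r11 m[φ0→sun] = [12, 11]
r11 m[φ0→slip] = [14, 16]
r11 m[φ1→wind] = [11, 13]
r11 m[φ1→slip] = [10, 10]
r11 m[φ2→sun] = [6, 4]
r11 m[φ2→fog] = [22, 24]
r11 m[φ3→sun] = [16, 9]
r11 m[φ3→rain] = [21, 14]
r11 m[φ4→wind] = [9, 13]
r11 m[φ4→rain] = [16, 10]
r11 m[sun→φ0] = [21, 12]
r11 m[sun→φ2] = [26, 18]
r11 m[sun→φ3] = [17, 14]
r11 m[wind→φ1] = [9, 13]
r11 m[wind→φ4] = [9, 11]
r11 m[slip→φ0] = [9, 9]
r11 m[slip→φ1] = [10, 12]
r11 m[rain→φ3] = [15, 9]
r11 m[rain→φ4] = [15, 8]
r11 m[fog→φ2] = [0, 0]
r12 m[φ0→sun] = [12, 11]
r12 m[φ0→slip] = [14, 16]
r12 m[φ1→wind] = [11, 13]
r12 m[φ1→slip] = [10, 10]
r12 m[φ2→sun] = [6, 4]
r12 m[φ2→fog] = [22, 24]
r12 m[φ3→sun] = [16, 9]
r12 m[φ3→rain] = [21, 14]
r12 m[φ4→wind] = [9, 13]
r12 m[φ4→rain] = [16, 10]
r12 m[sun→φ0] = [22, 13]
r12 m[sun→φ2] = [28, 20]
r12 m[sun→φ3] = [18, 15]
r12 m[wind→φ1] = [9, 13]
r12 m[wind→φ4] = [11, 13]
r12 m[slip→φ0] = [10, 10]
r12 m[slip→φ1] = [14, 16]
r12 m[rain→φ3] = [16, 10]
r12 m[rain→φ4] = [21, 14]
r12 m[fog→φ2] = [0, 0]
r13 m[φ0→sun] = [13, 12]
r13 m[φ0→slip] = [15, 17]
r13 m[φ1→wind] = [15, 17]
r13 m[φ1→slip] = [10, 10]
r13 m[φ2→sun] = [6, 4]
r13 m[φ2→fog] = [24, 26]
r13 m[φ3→sun] = [17, 10]
r13 m[φ3→rain] = [22, 15]
r13 m[φ4→wind] = [15, 19]
r13 m[φ4→rain] = [18, 12]
r13 m[sun→φ0] = [22, 13]
r13 m[sun→φ2] = [28, 20]
r13 m[sun→φ3] = [18, 15]
r13 m[wind→φ1] = [9, 13]
r13 m[wind→φ4] = [11, 13]
r13 m[slip→φ0] = [10, 10]
r13 m[slip→φ1] = [14, 16]
r13 m[rain→φ3] = [16, 10]
r13 m[rain→φ4] = [21, 14]
r13 m[fog→φ2] = [0, 0]
r14 m[φ0→sun] = [13, 12]
r14 m[φ0→slip] = [15, 17]
r14 m[φ1→wind] = [15, 17]
r14 m[φ1→slip] = [10, 10]
r14 m[φ2→sun] = [6, 4]
r14 m[φ2→fog] = [24, 26]
r14 m[φ3→sun] = [17, 10]
r14 m[φ3→rain] = [22, 15]
r14 m[φ4→wind] = [15, 19]
r14 m[φ4→rain] = [18, 12]
r14 m[sun→φ0] = [23, 14]
r14 m[sun→φ2] = [30, 22]
r14 m[sun→φ3] = [19, 16]
r14 m[wind→φ1] = [15, 19]
r14 m[wind→φ4] = [15, 17]
r14 m[slip→φ0] = [10, 10]
r14 m[slip→φ1] = [15, 17]
r14 m[rain→φ3] = [18, 12]
r14 m[rain→φ4] = [22, 15]
r14 m[fog→φ2] = [0, 0]
no fixed point within 14 rounds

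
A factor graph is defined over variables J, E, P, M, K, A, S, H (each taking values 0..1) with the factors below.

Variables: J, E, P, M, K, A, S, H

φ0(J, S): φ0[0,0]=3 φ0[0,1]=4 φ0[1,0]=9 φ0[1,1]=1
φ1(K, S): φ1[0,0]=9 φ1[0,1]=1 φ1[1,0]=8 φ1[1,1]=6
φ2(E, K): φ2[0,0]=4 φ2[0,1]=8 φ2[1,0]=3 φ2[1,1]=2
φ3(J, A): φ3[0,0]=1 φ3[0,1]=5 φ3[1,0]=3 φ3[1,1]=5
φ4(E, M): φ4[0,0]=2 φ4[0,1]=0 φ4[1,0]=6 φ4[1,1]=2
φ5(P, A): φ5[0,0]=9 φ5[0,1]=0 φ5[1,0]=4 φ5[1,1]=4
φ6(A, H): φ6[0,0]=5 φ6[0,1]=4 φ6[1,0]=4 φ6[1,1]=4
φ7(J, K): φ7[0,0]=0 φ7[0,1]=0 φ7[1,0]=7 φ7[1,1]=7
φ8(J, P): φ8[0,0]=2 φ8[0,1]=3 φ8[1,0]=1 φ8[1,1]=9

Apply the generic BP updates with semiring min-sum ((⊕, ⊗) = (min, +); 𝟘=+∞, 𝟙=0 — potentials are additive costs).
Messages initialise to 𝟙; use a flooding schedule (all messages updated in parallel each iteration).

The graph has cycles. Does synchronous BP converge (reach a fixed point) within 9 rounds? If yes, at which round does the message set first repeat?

NOT CONVERGED within 9 rounds

init: all messages = 𝟙 over 2 values
r1 m[φ0→J] = [3, 1]
r1 m[φ0→S] = [3, 1]
r1 m[φ1→K] = [1, 6]
r1 m[φ1→S] = [8, 1]
r1 m[φ2→E] = [4, 2]
r1 m[φ2→K] = [3, 2]
r1 m[φ3→J] = [1, 3]
r1 m[φ3→A] = [1, 5]
r1 m[φ4→E] = [0, 2]
r1 m[φ4→M] = [2, 0]
r1 m[φ5→P] = [0, 4]
r1 m[φ5→A] = [4, 0]
r1 m[φ6→A] = [4, 4]
r1 m[φ6→H] = [4, 4]
r1 m[φ7→J] = [0, 7]
r1 m[φ7→K] = [0, 0]
r1 m[φ8→J] = [2, 1]
r1 m[φ8→P] = [1, 3]
r1 m[J→φ0] = [0, 0]
r1 m[J→φ3] = [0, 0]
r1 m[J→φ7] = [0, 0]
r1 m[J→φ8] = [0, 0]
r1 m[E→φ2] = [0, 0]
r1 m[E→φ4] = [0, 0]
r1 m[P→φ5] = [0, 0]
r1 m[P→φ8] = [0, 0]
r1 m[M→φ4] = [0, 0]
r1 m[K→φ1] = [0, 0]
r1 m[K→φ2] = [0, 0]
r1 m[K→φ7] = [0, 0]
r1 m[A→φ3] = [0, 0]
r1 m[A→φ5] = [0, 0]
r1 m[A→φ6] = [0, 0]
r1 m[S→φ0] = [0, 0]
r1 m[S→φ1] = [0, 0]
r1 m[H→φ6] = [0, 0]
r2 m[φ0→J] = [3, 1]
r2 m[φ0→S] = [3, 1]
r2 m[φ1→K] = [1, 6]
r2 m[φ1→S] = [8, 1]
r2 m[φ2→E] = [4, 2]
r2 m[φ2→K] = [3, 2]
r2 m[φ3→J] = [1, 3]
r2 m[φ3→A] = [1, 5]
r2 m[φ4→E] = [0, 2]
r2 m[φ4→M] = [2, 0]
r2 m[φ5→P] = [0, 4]
r2 m[φ5→A] = [4, 0]
r2 m[φ6→A] = [4, 4]
r2 m[φ6→H] = [4, 4]
r2 m[φ7→J] = [0, 7]
r2 m[φ7→K] = [0, 0]
r2 m[φ8→J] = [2, 1]
r2 m[φ8→P] = [1, 3]
r2 m[J→φ0] = [3, 11]
r2 m[J→φ3] = [5, 9]
r2 m[J→φ7] = [6, 5]
r2 m[J→φ8] = [4, 11]
r2 m[E→φ2] = [0, 2]
r2 m[E→φ4] = [4, 2]
r2 m[P→φ5] = [1, 3]
r2 m[P→φ8] = [0, 4]
r2 m[M→φ4] = [0, 0]
r2 m[K→φ1] = [3, 2]
r2 m[K→φ2] = [1, 6]
r2 m[K→φ7] = [4, 8]
r2 m[A→φ3] = [8, 4]
r2 m[A→φ5] = [5, 9]
r2 m[A→φ6] = [5, 5]
r2 m[S→φ0] = [8, 1]
r2 m[S→φ1] = [3, 1]
r2 m[H→φ6] = [0, 0]
r3 m[φ0→J] = [5, 2]
r3 m[φ0→S] = [6, 7]
r3 m[φ1→K] = [2, 7]
r3 m[φ1→S] = [10, 4]
r3 m[φ2→E] = [5, 4]
r3 m[φ2→K] = [4, 4]
r3 m[φ3→J] = [9, 9]
r3 m[φ3→A] = [6, 10]
r3 m[φ4→E] = [0, 2]
r3 m[φ4→M] = [6, 4]
r3 m[φ5→P] = [9, 9]
r3 m[φ5→A] = [7, 1]
r3 m[φ6→A] = [4, 4]
r3 m[φ6→H] = [9, 9]
r3 m[φ7→J] = [4, 11]
r3 m[φ7→K] = [6, 6]
r3 m[φ8→J] = [2, 1]
r3 m[φ8→P] = [6, 7]
r3 m[J→φ0] = [3, 11]
r3 m[J→φ3] = [5, 9]
r3 m[J→φ7] = [6, 5]
r3 m[J→φ8] = [4, 11]
r3 m[E→φ2] = [0, 2]
r3 m[E→φ4] = [4, 2]
r3 m[P→φ5] = [1, 3]
r3 m[P→φ8] = [0, 4]
r3 m[M→φ4] = [0, 0]
r3 m[K→φ1] = [3, 2]
r3 m[K→φ2] = [1, 6]
r3 m[K→φ7] = [4, 8]
r3 m[A→φ3] = [8, 4]
r3 m[A→φ5] = [5, 9]
r3 m[A→φ6] = [5, 5]
r3 m[S→φ0] = [8, 1]
r3 m[S→φ1] = [3, 1]
r3 m[H→φ6] = [0, 0]
r4 m[φ0→J] = [5, 2]
r4 m[φ0→S] = [6, 7]
r4 m[φ1→K] = [2, 7]
r4 m[φ1→S] = [10, 4]
r4 m[φ2→E] = [5, 4]
r4 m[φ2→K] = [4, 4]
r4 m[φ3→J] = [9, 9]
r4 m[φ3→A] = [6, 10]
r4 m[φ4→E] = [0, 2]
r4 m[φ4→M] = [6, 4]
r4 m[φ5→P] = [9, 9]
r4 m[φ5→A] = [7, 1]
r4 m[φ6→A] = [4, 4]
r4 m[φ6→H] = [9, 9]
r4 m[φ7→J] = [4, 11]
r4 m[φ7→K] = [6, 6]
r4 m[φ8→J] = [2, 1]
r4 m[φ8→P] = [6, 7]
r4 m[J→φ0] = [15, 21]
r4 m[J→φ3] = [11, 14]
r4 m[J→φ7] = [16, 12]
r4 m[J→φ8] = [18, 22]
r4 m[E→φ2] = [0, 2]
r4 m[E→φ4] = [5, 4]
r4 m[P→φ5] = [6, 7]
r4 m[P→φ8] = [9, 9]
r4 m[M→φ4] = [0, 0]
r4 m[K→φ1] = [10, 10]
r4 m[K→φ2] = [8, 13]
r4 m[K→φ7] = [6, 11]
r4 m[A→φ3] = [11, 5]
r4 m[A→φ5] = [10, 14]
r4 m[A→φ6] = [13, 11]
r4 m[S→φ0] = [10, 4]
r4 m[S→φ1] = [6, 7]
r4 m[H→φ6] = [0, 0]
r5 m[φ0→J] = [8, 5]
r5 m[φ0→S] = [18, 19]
r5 m[φ1→K] = [8, 13]
r5 m[φ1→S] = [18, 11]
r5 m[φ2→E] = [12, 11]
r5 m[φ2→K] = [4, 4]
r5 m[φ3→J] = [10, 10]
r5 m[φ3→A] = [12, 16]
r5 m[φ4→E] = [0, 2]
r5 m[φ4→M] = [7, 5]
r5 m[φ5→P] = [14, 14]
r5 m[φ5→A] = [11, 6]
r5 m[φ6→A] = [4, 4]
r5 m[φ6→H] = [15, 15]
r5 m[φ7→J] = [6, 13]
r5 m[φ7→K] = [16, 16]
r5 m[φ8→J] = [11, 10]
r5 m[φ8→P] = [20, 21]
r5 m[J→φ0] = [15, 21]
r5 m[J→φ3] = [11, 14]
r5 m[J→φ7] = [16, 12]
r5 m[J→φ8] = [18, 22]
r5 m[E→φ2] = [0, 2]
r5 m[E→φ4] = [5, 4]
r5 m[P→φ5] = [6, 7]
r5 m[P→φ8] = [9, 9]
r5 m[M→φ4] = [0, 0]
r5 m[K→φ1] = [10, 10]
r5 m[K→φ2] = [8, 13]
r5 m[K→φ7] = [6, 11]
r5 m[A→φ3] = [11, 5]
r5 m[A→φ5] = [10, 14]
r5 m[A→φ6] = [13, 11]
r5 m[S→φ0] = [10, 4]
r5 m[S→φ1] = [6, 7]
r5 m[H→φ6] = [0, 0]
r6 m[φ0→J] = [8, 5]
r6 m[φ0→S] = [18, 19]
r6 m[φ1→K] = [8, 13]
r6 m[φ1→S] = [18, 11]
r6 m[φ2→E] = [12, 11]
r6 m[φ2→K] = [4, 4]
r6 m[φ3→J] = [10, 10]
r6 m[φ3→A] = [12, 16]
r6 m[φ4→E] = [0, 2]
r6 m[φ4→M] = [7, 5]
r6 m[φ5→P] = [14, 14]
r6 m[φ5→A] = [11, 6]
r6 m[φ6→A] = [4, 4]
r6 m[φ6→H] = [15, 15]
r6 m[φ7→J] = [6, 13]
r6 m[φ7→K] = [16, 16]
r6 m[φ8→J] = [11, 10]
r6 m[φ8→P] = [20, 21]
r6 m[J→φ0] = [27, 33]
r6 m[J→φ3] = [25, 28]
r6 m[J→φ7] = [29, 25]
r6 m[J→φ8] = [24, 28]
r6 m[E→φ2] = [0, 2]
r6 m[E→φ4] = [12, 11]
r6 m[P→φ5] = [20, 21]
r6 m[P→φ8] = [14, 14]
r6 m[M→φ4] = [0, 0]
r6 m[K→φ1] = [20, 20]
r6 m[K→φ2] = [24, 29]
r6 m[K→φ7] = [12, 17]
r6 m[A→φ3] = [15, 10]
r6 m[A→φ5] = [16, 20]
r6 m[A→φ6] = [23, 22]
r6 m[S→φ0] = [18, 11]
r6 m[S→φ1] = [18, 19]
r6 m[H→φ6] = [0, 0]
r7 m[φ0→J] = [15, 12]
r7 m[φ0→S] = [30, 31]
r7 m[φ1→K] = [20, 25]
r7 m[φ1→S] = [28, 21]
r7 m[φ2→E] = [28, 27]
r7 m[φ2→K] = [4, 4]
r7 m[φ3→J] = [15, 15]
r7 m[φ3→A] = [26, 30]
r7 m[φ4→E] = [0, 2]
r7 m[φ4→M] = [14, 12]
r7 m[φ5→P] = [20, 20]
r7 m[φ5→A] = [25, 20]
r7 m[φ6→A] = [4, 4]
r7 m[φ6→H] = [26, 26]
r7 m[φ7→J] = [12, 19]
r7 m[φ7→K] = [29, 29]
r7 m[φ8→J] = [16, 15]
r7 m[φ8→P] = [26, 27]
r7 m[J→φ0] = [27, 33]
r7 m[J→φ3] = [25, 28]
r7 m[J→φ7] = [29, 25]
r7 m[J→φ8] = [24, 28]
r7 m[E→φ2] = [0, 2]
r7 m[E→φ4] = [12, 11]
r7 m[P→φ5] = [20, 21]
r7 m[P→φ8] = [14, 14]
r7 m[M→φ4] = [0, 0]
r7 m[K→φ1] = [20, 20]
r7 m[K→φ2] = [24, 29]
r7 m[K→φ7] = [12, 17]
r7 m[A→φ3] = [15, 10]
r7 m[A→φ5] = [16, 20]
r7 m[A→φ6] = [23, 22]
r7 m[S→φ0] = [18, 11]
r7 m[S→φ1] = [18, 19]
r7 m[H→φ6] = [0, 0]
r8 m[φ0→J] = [15, 12]
r8 m[φ0→S] = [30, 31]
r8 m[φ1→K] = [20, 25]
r8 m[φ1→S] = [28, 21]
r8 m[φ2→E] = [28, 27]
r8 m[φ2→K] = [4, 4]
r8 m[φ3→J] = [15, 15]
r8 m[φ3→A] = [26, 30]
r8 m[φ4→E] = [0, 2]
r8 m[φ4→M] = [14, 12]
r8 m[φ5→P] = [20, 20]
r8 m[φ5→A] = [25, 20]
r8 m[φ6→A] = [4, 4]
r8 m[φ6→H] = [26, 26]
r8 m[φ7→J] = [12, 19]
r8 m[φ7→K] = [29, 29]
r8 m[φ8→J] = [16, 15]
r8 m[φ8→P] = [26, 27]
r8 m[J→φ0] = [43, 49]
r8 m[J→φ3] = [43, 46]
r8 m[J→φ7] = [46, 42]
r8 m[J→φ8] = [42, 46]
r8 m[E→φ2] = [0, 2]
r8 m[E→φ4] = [28, 27]
r8 m[P→φ5] = [26, 27]
r8 m[P→φ8] = [20, 20]
r8 m[M→φ4] = [0, 0]
r8 m[K→φ1] = [33, 33]
r8 m[K→φ2] = [49, 54]
r8 m[K→φ7] = [24, 29]
r8 m[A→φ3] = [29, 24]
r8 m[A→φ5] = [30, 34]
r8 m[A→φ6] = [51, 50]
r8 m[S→φ0] = [28, 21]
r8 m[S→φ1] = [30, 31]
r8 m[H→φ6] = [0, 0]
r9 m[φ0→J] = [25, 22]
r9 m[φ0→S] = [46, 47]
r9 m[φ1→K] = [32, 37]
r9 m[φ1→S] = [41, 34]
r9 m[φ2→E] = [53, 52]
r9 m[φ2→K] = [4, 4]
r9 m[φ3→J] = [29, 29]
r9 m[φ3→A] = [44, 48]
r9 m[φ4→E] = [0, 2]
r9 m[φ4→M] = [30, 28]
r9 m[φ5→P] = [34, 34]
r9 m[φ5→A] = [31, 26]
r9 m[φ6→A] = [4, 4]
r9 m[φ6→H] = [54, 54]
r9 m[φ7→J] = [24, 31]
r9 m[φ7→K] = [46, 46]
r9 m[φ8→J] = [22, 21]
r9 m[φ8→P] = [44, 45]
r9 m[J→φ0] = [43, 49]
r9 m[J→φ3] = [43, 46]
r9 m[J→φ7] = [46, 42]
r9 m[J→φ8] = [42, 46]
r9 m[E→φ2] = [0, 2]
r9 m[E→φ4] = [28, 27]
r9 m[P→φ5] = [26, 27]
r9 m[P→φ8] = [20, 20]
r9 m[M→φ4] = [0, 0]
r9 m[K→φ1] = [33, 33]
r9 m[K→φ2] = [49, 54]
r9 m[K→φ7] = [24, 29]
r9 m[A→φ3] = [29, 24]
r9 m[A→φ5] = [30, 34]
r9 m[A→φ6] = [51, 50]
r9 m[S→φ0] = [28, 21]
r9 m[S→φ1] = [30, 31]
r9 m[H→φ6] = [0, 0]
no fixed point within 9 rounds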